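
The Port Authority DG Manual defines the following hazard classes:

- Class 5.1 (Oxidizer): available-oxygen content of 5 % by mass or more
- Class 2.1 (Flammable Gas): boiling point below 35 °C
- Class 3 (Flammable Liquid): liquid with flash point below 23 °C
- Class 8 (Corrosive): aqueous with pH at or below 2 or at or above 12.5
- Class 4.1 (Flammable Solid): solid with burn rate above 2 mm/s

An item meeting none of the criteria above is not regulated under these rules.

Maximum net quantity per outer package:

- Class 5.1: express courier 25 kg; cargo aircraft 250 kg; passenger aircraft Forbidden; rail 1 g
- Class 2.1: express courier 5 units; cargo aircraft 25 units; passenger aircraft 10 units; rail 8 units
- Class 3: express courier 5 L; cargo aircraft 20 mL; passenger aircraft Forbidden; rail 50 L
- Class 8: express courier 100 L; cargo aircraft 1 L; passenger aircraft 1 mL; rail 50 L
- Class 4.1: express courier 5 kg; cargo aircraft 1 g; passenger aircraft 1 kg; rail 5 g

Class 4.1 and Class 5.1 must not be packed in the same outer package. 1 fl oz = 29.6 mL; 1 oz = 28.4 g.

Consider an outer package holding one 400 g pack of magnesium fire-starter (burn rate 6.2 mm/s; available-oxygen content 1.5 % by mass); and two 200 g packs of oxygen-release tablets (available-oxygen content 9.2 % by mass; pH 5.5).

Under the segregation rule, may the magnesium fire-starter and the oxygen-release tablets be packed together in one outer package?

The magnesium fire-starter has burn rate 6.2 mm/s, which is > 2 mm/s, so it is Class 4.1 (Flammable Solid).
The oxygen-release tablets have available-oxygen content 9.2 % by mass, which is ≥ 5 % by mass, so they are Class 5.1 (Oxidizer).
Class 4.1 and Class 5.1 may not share an outer package.

No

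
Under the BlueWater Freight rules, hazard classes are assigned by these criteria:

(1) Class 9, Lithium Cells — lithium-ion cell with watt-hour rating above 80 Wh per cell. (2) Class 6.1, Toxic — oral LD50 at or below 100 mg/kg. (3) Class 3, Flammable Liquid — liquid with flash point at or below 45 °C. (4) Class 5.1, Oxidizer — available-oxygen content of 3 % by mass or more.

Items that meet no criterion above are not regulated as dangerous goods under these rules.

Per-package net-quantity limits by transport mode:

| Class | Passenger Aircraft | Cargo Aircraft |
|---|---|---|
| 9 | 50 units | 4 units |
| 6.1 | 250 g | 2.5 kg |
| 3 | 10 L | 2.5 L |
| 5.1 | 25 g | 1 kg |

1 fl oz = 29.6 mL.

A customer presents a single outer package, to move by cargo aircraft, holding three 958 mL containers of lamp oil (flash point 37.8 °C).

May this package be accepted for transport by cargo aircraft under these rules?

No

With flash point 37.8 °C (≤ 45 °C), the lamp oil falls in Class 3.
Class 3 quantity: three 958 mL containers = 2.874 L.
2.874 L exceeds the cargo aircraft limit of 2.5 L for Class 3.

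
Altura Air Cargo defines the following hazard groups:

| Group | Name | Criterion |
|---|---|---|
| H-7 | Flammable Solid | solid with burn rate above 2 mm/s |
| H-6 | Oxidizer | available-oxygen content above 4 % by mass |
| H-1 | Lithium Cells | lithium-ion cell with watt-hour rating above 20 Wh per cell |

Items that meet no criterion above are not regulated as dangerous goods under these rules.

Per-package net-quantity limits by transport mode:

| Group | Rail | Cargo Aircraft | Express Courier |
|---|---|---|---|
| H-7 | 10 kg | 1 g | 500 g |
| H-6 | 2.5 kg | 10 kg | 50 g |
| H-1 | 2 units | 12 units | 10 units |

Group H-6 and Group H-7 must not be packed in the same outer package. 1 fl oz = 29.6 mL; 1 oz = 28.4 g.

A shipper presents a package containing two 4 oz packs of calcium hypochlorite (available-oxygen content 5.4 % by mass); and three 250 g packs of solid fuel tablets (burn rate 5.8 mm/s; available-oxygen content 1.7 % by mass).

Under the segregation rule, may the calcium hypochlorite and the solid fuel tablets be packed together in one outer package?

With available-oxygen content 5.4 % by mass (> 4 % by mass), the calcium hypochlorite falls in Group H-6.
With burn rate 5.8 mm/s (> 2 mm/s), the solid fuel tablets fall in Group H-7.
Group H-6 and Group H-7 may not share an outer package.

No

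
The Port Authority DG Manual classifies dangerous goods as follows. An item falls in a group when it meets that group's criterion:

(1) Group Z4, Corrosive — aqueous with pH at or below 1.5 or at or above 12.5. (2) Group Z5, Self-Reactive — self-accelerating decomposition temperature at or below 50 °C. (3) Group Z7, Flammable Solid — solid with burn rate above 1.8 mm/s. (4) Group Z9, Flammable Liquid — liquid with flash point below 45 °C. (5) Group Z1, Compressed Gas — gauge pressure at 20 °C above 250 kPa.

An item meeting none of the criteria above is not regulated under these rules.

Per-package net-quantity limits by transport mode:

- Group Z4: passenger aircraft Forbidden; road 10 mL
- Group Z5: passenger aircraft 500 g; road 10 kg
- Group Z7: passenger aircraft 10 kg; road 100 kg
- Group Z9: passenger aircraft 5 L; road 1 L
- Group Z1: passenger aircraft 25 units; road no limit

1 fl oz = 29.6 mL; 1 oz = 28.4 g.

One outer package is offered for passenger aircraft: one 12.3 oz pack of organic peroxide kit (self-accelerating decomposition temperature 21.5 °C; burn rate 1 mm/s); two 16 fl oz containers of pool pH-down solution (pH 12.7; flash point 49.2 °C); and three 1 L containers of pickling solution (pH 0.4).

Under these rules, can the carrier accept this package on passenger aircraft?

No

Organic peroxide kit: self-accelerating decomposition temperature 21.5 °C ≤ 50 °C → Group Z5 (Self-Reactive).
With pH 12.7 (≥ 12.5), the pool pH-down solution falls in Group Z4.
The pickling solution has pH 0.4, which is ≤ 1.5, so it is Group Z4 (Corrosive).
Group Z4 net quantity: (two 16 fl oz containers = 947.2 mL) + (three 1 L containers = 3 L) = 3947.2 mL.
By passenger aircraft, Group Z4 is Forbidden regardless of quantity.
Group Z5 quantity: one 12.3 oz pack = 349.32 g.
That is within the Group Z5 passenger aircraft limit of 500 g.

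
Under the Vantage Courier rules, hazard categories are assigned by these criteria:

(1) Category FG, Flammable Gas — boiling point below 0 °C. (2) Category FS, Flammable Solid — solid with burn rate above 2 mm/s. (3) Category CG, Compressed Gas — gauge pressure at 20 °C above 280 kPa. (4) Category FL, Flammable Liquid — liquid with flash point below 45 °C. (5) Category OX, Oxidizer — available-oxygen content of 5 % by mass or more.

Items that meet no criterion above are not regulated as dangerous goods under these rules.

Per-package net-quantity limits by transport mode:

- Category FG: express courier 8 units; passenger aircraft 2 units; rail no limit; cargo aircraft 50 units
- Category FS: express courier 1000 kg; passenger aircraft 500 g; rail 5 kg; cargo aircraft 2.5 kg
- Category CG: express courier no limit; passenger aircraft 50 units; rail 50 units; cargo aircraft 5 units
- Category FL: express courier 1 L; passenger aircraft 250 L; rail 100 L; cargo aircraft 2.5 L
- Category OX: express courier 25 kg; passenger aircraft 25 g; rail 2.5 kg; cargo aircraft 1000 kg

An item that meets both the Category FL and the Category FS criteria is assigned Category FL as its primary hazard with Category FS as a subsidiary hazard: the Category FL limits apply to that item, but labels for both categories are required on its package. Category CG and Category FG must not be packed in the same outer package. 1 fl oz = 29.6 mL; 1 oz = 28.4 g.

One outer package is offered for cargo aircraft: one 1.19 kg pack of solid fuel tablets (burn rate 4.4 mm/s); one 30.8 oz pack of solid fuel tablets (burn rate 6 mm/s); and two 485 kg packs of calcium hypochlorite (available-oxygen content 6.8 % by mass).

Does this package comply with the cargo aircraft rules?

The solid fuel tablets have burn rate 4.4 mm/s, which is > 2 mm/s, so they are Category FS (Flammable Solid).
Burn rate 6 mm/s meets the Category FS criterion (Flammable Solid), so the solid fuel tablets are Category FS.
The calcium hypochlorite has available-oxygen content 6.8 % by mass, which is ≥ 5 % by mass, so it is Category OX (Oxidizer).
Category FS net quantity: 1.19 kg + (one 30.8 oz pack = 874.72 g) = 2064.72 g.
That is within the Category FS cargo aircraft limit of 2.5 kg.
Category OX quantity: two 485 kg packs = 970 kg.
970 kg ≤ 1000 kg (cargo aircraft limit, Category OX) — within limit.
The segregation rule (Category CG with Category FG) does not apply to Category FS with Category OX.
Every hazard category is within its cargo aircraft limit and no segregation rule is violated.

Yes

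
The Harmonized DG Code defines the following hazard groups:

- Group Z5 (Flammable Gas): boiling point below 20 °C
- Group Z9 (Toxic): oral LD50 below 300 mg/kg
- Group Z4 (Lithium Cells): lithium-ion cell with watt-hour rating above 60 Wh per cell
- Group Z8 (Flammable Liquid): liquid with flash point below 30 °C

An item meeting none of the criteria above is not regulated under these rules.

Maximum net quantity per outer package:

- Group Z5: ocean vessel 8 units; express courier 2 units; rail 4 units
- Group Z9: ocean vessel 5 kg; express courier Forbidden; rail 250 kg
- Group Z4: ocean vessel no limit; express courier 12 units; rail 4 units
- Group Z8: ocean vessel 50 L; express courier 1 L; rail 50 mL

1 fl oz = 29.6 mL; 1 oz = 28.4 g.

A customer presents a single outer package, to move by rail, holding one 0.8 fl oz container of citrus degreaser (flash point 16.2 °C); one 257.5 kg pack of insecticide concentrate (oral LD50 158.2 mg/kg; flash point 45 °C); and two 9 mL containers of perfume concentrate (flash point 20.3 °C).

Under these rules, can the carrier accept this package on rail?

No

Flash point 16.2 °C meets the Group Z8 criterion (Flammable Liquid), so the citrus degreaser is Group Z8.
Insecticide concentrate: oral LD50 158.2 mg/kg < 300 mg/kg → Group Z9 (Toxic).
The perfume concentrate has flash point 20.3 °C, which is < 30 °C, so it is Group Z8 (Flammable Liquid).
Group Z8 net quantity: (one 0.8 fl oz container = 23.68 mL) + (two 9 mL containers = 18 mL) = 41.68 mL.
That is within the Group Z8 rail limit of 50 mL.
Group Z9 quantity: 257.5 kg.
That exceeds the Group Z9 rail limit of 250 kg.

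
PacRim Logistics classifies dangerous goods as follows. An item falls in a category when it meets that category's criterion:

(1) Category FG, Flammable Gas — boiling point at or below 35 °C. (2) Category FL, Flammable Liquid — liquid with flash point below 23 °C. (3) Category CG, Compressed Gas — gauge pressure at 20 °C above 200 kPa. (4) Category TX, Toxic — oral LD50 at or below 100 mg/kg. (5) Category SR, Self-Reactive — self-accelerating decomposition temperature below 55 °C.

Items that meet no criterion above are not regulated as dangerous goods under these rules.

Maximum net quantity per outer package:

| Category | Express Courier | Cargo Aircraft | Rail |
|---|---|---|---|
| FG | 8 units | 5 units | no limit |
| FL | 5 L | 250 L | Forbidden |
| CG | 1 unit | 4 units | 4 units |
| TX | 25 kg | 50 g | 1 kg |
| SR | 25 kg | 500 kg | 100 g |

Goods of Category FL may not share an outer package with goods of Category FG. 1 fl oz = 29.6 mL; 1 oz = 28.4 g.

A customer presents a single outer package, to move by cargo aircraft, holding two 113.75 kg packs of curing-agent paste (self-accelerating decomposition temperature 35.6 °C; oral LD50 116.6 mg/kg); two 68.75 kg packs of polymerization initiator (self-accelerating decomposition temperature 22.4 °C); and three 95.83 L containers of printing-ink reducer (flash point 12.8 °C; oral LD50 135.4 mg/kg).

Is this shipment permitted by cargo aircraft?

No

Curing-agent paste: self-accelerating decomposition temperature 35.6 °C < 55 °C → Category SR (Self-Reactive).
The polymerization initiator has self-accelerating decomposition temperature 22.4 °C, which is < 55 °C, so it is Category SR (Self-Reactive).
Flash point 12.8 °C meets the Category FL criterion (Flammable Liquid), so the printing-ink reducer is Category FL.
Category SR net quantity: (two 113.75 kg packs = 227.5 kg) + (two 68.75 kg packs = 137.5 kg) = 365 kg.
That is within the Category SR cargo aircraft limit of 500 kg.
Category FL quantity: three 95.83 L containers = 287.49 L.
That exceeds the Category FL cargo aircraft limit of 250 L.
The segregation rule (Category FL with Category FG) does not apply to Category SR with Category FL.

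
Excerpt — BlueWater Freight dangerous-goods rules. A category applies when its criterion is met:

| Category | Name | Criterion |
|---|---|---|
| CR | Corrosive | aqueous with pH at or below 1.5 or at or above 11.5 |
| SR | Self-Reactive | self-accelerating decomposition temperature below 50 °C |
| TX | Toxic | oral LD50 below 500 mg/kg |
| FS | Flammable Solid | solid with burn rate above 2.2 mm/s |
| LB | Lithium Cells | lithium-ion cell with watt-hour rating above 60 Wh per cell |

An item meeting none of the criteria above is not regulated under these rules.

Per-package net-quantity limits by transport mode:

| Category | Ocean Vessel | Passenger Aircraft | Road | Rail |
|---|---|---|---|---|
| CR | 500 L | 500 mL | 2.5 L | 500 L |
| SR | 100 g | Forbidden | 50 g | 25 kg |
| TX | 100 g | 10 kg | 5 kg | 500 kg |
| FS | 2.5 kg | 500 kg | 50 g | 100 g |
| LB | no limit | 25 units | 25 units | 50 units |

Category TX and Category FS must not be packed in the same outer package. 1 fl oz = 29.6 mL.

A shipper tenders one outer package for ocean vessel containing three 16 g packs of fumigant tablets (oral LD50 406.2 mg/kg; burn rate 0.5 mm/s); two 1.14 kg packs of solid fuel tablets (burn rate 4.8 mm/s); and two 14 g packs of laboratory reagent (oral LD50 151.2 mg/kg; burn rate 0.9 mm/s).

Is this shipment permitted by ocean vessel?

No

The fumigant tablets have oral LD50 406.2 mg/kg, which is < 500 mg/kg, so they are Category TX (Toxic).
The solid fuel tablets have burn rate 4.8 mm/s, which is > 2.2 mm/s, so they are Category FS (Flammable Solid).
With oral LD50 151.2 mg/kg (< 500 mg/kg), the laboratory reagent falls in Category TX.
Total Category TX: (three 16 g packs = 48 g) + (two 14 g packs = 28 g) = 76 g.
76 g ≤ 100 g (ocean vessel limit, Category TX) — within limit.
Category FS quantity: two 1.14 kg packs = 2.28 kg.
2.28 kg is within the ocean vessel limit of 2.5 kg for Category FS.
Category TX and Category FS may not share an outer package.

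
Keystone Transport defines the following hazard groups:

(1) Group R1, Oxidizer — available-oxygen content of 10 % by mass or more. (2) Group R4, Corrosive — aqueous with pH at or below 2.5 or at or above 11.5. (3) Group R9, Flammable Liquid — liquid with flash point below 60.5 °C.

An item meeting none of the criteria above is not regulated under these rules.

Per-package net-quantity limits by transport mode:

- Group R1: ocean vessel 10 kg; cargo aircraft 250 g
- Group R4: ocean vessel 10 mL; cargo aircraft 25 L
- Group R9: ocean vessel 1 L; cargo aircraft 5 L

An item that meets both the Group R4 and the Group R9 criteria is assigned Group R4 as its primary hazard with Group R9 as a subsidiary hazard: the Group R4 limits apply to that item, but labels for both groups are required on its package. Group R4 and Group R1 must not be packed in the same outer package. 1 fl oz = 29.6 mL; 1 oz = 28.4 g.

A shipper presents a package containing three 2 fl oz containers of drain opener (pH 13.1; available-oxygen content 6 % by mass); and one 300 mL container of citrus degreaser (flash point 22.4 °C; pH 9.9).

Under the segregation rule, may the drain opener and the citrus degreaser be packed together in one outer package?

The drain opener has pH 13.1, which is ≥ 11.5, so it is Group R4 (Corrosive).
Citrus degreaser: flash point 22.4 °C < 60.5 °C → Group R9 (Flammable Liquid).
No segregation rule bars Group R4 with Group R9.

Yes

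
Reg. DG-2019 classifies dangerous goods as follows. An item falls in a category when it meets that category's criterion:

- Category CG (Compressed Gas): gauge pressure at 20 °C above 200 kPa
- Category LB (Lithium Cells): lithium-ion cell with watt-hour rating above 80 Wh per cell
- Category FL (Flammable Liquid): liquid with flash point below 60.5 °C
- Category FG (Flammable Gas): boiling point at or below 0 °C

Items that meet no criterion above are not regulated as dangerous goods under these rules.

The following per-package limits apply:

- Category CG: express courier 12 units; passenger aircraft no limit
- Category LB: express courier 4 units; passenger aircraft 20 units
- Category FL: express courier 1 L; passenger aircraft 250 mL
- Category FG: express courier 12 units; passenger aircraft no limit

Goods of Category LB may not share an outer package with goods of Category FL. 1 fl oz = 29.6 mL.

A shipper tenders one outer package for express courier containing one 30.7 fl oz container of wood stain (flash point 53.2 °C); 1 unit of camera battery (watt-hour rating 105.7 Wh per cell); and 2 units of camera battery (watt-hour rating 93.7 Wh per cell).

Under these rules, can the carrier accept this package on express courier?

No

Flash point 53.2 °C meets the Category FL criterion (Flammable Liquid), so the wood stain is Category FL.
The camera battery has watt-hour rating 105.7 Wh per cell, which is > 80 Wh per cell, so it is Category LB (Lithium Cells).
The camera battery has watt-hour rating 93.7 Wh per cell, which is > 80 Wh per cell, so it is Category LB (Lithium Cells).
Category LB net quantity: 1 unit + 2 units = 3 units.
That is within the Category LB express courier limit of 4 units.
Category FL quantity: one 30.7 fl oz container = 908.72 mL.
That is within the Category FL express courier limit of 1 L.
Category LB and Category FL may not share an outer package.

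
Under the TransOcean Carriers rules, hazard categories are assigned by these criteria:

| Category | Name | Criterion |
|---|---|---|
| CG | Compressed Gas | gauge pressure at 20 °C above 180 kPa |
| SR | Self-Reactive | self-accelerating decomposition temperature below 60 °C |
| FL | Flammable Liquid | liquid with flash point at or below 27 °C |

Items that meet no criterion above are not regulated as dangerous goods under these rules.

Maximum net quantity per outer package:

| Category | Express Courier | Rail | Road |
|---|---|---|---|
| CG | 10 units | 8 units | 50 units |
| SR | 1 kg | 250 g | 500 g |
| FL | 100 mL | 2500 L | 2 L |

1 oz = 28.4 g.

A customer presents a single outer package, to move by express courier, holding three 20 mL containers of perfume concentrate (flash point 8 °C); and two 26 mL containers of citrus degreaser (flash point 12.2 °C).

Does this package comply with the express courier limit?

No

With flash point 8 °C (≤ 27 °C), the perfume concentrate falls in Category FL.
Flash point 12.2 °C meets the Category FL criterion (Flammable Liquid), so the citrus degreaser is Category FL.
Category FL net quantity: (three 20 mL containers = 60 mL) + (two 26 mL containers = 52 mL) = 112 mL.
112 mL > 100 mL (express courier limit, Category FL) — over the limit.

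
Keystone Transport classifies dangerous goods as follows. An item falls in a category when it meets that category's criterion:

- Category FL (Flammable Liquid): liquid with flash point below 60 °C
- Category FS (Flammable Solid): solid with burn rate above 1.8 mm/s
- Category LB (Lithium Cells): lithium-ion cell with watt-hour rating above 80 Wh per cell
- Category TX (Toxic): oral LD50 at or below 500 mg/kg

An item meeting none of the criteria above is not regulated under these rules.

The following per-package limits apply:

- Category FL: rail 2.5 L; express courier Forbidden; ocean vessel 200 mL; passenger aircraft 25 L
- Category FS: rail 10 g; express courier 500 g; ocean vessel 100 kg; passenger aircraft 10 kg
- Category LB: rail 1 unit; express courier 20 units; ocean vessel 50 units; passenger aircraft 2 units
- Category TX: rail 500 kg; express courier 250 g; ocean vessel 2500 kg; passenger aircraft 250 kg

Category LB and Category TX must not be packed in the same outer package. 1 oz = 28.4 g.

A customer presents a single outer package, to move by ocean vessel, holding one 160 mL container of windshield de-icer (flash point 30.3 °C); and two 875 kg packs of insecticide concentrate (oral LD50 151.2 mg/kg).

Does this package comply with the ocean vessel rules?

Windshield de-icer: flash point 30.3 °C < 60 °C → Category FL (Flammable Liquid).
With oral LD50 151.2 mg/kg (≤ 500 mg/kg), the insecticide concentrate falls in Category TX.
Category FL quantity: 160 mL.
160 mL ≤ 200 mL (ocean vessel limit, Category FL) — within limit.
Category TX quantity: two 875 kg packs = 1750 kg.
1750 kg ≤ 2500 kg (ocean vessel limit, Category TX) — within limit.
The segregation rule (Category LB with Category TX) does not apply to Category FL with Category TX.
Every hazard category is within its ocean vessel limit and no segregation rule is violated.

Yes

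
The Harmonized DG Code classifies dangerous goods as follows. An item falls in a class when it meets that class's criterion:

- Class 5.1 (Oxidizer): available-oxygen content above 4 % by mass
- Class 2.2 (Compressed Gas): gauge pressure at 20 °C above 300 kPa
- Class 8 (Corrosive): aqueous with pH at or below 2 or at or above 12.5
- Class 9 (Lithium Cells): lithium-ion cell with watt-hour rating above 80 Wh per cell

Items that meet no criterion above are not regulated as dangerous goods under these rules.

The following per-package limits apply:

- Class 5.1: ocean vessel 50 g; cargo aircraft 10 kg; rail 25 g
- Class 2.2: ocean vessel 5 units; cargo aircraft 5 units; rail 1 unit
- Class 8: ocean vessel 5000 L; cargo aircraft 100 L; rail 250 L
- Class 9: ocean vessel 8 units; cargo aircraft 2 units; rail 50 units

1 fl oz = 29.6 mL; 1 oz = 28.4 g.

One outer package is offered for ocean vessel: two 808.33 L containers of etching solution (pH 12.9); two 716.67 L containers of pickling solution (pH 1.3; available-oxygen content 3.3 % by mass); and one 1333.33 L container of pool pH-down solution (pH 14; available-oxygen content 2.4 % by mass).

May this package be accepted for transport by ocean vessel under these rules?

pH 12.9 meets the Class 8 criterion (Corrosive), so the etching solution is Class 8.
With pH 1.3 (≤ 2), the pickling solution falls in Class 8.
With pH 14 (≥ 12.5), the pool pH-down solution falls in Class 8.
Total Class 8: (two 808.33 L containers = 1616.66 L) + (two 716.67 L containers = 1433.34 L) + 1333.33 L = 4383.33 L.
4383.33 L is within the ocean vessel limit of 5000 L for Class 8.

Yes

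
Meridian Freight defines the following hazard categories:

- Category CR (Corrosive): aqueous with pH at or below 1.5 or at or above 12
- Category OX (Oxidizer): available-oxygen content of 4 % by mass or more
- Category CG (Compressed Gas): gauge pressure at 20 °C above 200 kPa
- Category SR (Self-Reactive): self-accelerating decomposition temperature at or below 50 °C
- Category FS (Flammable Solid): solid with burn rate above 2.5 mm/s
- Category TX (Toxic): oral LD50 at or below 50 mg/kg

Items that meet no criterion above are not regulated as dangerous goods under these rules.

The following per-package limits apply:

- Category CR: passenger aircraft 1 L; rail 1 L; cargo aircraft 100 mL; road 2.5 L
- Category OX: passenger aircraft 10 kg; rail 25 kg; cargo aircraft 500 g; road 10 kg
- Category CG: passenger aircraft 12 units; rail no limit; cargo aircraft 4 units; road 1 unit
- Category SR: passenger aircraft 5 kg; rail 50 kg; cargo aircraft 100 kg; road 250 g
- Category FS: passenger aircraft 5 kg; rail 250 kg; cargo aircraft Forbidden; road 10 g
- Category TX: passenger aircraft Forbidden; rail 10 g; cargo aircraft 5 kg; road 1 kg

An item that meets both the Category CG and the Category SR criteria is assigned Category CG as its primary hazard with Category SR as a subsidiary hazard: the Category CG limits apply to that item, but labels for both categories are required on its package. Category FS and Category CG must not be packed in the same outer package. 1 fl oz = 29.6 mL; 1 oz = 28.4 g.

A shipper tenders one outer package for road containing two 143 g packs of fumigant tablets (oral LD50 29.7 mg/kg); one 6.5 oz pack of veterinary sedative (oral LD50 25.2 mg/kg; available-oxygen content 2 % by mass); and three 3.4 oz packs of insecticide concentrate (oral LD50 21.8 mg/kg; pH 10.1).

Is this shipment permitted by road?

Fumigant tablets: oral LD50 29.7 mg/kg ≤ 50 mg/kg → Category TX (Toxic).
The veterinary sedative has oral LD50 25.2 mg/kg, which is ≤ 50 mg/kg, so it is Category TX (Toxic).
Insecticide concentrate: oral LD50 21.8 mg/kg ≤ 50 mg/kg → Category TX (Toxic).
Category TX net quantity: (two 143 g packs = 286 g) + (one 6.5 oz pack = 184.6 g) + (three 3.4 oz packs = 289.68 g) = 760.28 g.
760.28 g is within the road limit of 1 kg for Category TX.

Yes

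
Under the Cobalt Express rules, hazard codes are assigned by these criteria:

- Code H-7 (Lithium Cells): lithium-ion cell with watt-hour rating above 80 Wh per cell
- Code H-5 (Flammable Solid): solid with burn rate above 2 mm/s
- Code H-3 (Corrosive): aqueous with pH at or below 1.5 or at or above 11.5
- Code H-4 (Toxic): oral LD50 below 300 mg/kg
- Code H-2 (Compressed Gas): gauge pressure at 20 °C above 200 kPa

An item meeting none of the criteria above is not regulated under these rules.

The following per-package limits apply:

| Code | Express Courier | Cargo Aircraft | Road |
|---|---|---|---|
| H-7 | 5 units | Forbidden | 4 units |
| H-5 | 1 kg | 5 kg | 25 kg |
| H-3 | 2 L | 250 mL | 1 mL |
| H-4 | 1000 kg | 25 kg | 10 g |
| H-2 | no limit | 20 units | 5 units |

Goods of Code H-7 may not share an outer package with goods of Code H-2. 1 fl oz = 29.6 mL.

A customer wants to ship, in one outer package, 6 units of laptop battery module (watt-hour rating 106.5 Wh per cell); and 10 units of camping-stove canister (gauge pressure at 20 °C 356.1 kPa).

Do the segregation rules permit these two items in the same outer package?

The laptop battery module has watt-hour rating 106.5 Wh per cell, which is > 80 Wh per cell, so it is Code H-7 (Lithium Cells).
The camping-stove canister has gauge pressure at 20 °C 356.1 kPa, which is > 200 kPa, so it is Code H-2 (Compressed Gas).
Code H-7 and Code H-2 may not share an outer package.

No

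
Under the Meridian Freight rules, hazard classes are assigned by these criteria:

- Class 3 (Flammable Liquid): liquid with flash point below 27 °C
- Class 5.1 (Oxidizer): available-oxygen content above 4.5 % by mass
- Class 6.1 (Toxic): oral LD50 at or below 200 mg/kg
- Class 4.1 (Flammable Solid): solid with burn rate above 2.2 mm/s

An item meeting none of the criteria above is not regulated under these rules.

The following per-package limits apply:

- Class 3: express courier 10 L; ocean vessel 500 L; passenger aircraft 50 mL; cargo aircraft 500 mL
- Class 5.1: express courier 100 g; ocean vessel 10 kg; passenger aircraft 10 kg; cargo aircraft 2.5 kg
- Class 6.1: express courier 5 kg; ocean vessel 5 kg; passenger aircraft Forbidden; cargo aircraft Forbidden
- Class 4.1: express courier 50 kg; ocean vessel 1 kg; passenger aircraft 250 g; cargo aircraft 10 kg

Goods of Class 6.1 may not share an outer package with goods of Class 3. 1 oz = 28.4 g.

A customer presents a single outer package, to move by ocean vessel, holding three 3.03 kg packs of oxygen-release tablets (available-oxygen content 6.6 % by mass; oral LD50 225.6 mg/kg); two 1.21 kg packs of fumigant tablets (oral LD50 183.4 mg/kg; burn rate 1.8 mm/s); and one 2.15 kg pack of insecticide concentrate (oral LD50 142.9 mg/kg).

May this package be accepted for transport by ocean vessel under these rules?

Yes

Available-oxygen content 6.6 % by mass meets the Class 5.1 criterion (Oxidizer), so the oxygen-release tablets are Class 5.1.
The fumigant tablets have oral LD50 183.4 mg/kg, which is ≤ 200 mg/kg, so they are Class 6.1 (Toxic).
With oral LD50 142.9 mg/kg (≤ 200 mg/kg), the insecticide concentrate falls in Class 6.1.
Class 6.1 net quantity: (two 1.21 kg packs = 2.42 kg) + 2.15 kg = 4.57 kg.
That is within the Class 6.1 ocean vessel limit of 5 kg.
Class 5.1 quantity: three 3.03 kg packs = 9.09 kg.
9.09 kg ≤ 10 kg (ocean vessel limit, Class 5.1) — within limit.
The segregation rule (Class 6.1 with Class 3) does not apply to Class 6.1 with Class 5.1.
Every hazard class is within its ocean vessel limit and no segregation rule is violated.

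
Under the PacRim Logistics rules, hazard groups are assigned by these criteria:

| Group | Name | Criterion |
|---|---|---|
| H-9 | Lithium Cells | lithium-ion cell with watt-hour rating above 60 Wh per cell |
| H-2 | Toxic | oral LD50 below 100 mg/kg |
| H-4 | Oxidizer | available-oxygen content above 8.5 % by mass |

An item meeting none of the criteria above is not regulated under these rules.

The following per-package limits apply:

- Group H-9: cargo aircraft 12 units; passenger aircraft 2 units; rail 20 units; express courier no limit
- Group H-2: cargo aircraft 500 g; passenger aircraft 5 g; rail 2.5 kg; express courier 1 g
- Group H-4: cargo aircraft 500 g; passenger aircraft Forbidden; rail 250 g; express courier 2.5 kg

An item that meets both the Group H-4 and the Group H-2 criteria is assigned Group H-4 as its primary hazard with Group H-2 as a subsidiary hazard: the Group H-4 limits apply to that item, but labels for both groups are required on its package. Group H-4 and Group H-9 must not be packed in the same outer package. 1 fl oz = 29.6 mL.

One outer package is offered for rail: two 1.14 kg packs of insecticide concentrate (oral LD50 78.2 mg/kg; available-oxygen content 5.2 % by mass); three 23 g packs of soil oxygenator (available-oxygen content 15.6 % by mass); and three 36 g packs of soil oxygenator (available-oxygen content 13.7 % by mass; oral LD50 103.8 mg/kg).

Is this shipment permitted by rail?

Yes

The insecticide concentrate has oral LD50 78.2 mg/kg, which is < 100 mg/kg, so it is Group H-2 (Toxic).
Available-oxygen content 15.6 % by mass meets the Group H-4 criterion (Oxidizer), so the soil oxygenator is Group H-4.
Soil oxygenator: available-oxygen content 13.7 % by mass > 8.5 % by mass → Group H-4 (Oxidizer).
Group H-4 net quantity: (three 23 g packs = 69 g) + (three 36 g packs = 108 g) = 177 g.
177 g is within the rail limit of 250 g for Group H-4.
Group H-2 quantity: two 1.14 kg packs = 2.28 kg.
That is within the Group H-2 rail limit of 2.5 kg.
The segregation rule (Group H-4 with Group H-9) does not apply to Group H-4 with Group H-2.
Every hazard group is within its rail limit and no segregation rule is violated.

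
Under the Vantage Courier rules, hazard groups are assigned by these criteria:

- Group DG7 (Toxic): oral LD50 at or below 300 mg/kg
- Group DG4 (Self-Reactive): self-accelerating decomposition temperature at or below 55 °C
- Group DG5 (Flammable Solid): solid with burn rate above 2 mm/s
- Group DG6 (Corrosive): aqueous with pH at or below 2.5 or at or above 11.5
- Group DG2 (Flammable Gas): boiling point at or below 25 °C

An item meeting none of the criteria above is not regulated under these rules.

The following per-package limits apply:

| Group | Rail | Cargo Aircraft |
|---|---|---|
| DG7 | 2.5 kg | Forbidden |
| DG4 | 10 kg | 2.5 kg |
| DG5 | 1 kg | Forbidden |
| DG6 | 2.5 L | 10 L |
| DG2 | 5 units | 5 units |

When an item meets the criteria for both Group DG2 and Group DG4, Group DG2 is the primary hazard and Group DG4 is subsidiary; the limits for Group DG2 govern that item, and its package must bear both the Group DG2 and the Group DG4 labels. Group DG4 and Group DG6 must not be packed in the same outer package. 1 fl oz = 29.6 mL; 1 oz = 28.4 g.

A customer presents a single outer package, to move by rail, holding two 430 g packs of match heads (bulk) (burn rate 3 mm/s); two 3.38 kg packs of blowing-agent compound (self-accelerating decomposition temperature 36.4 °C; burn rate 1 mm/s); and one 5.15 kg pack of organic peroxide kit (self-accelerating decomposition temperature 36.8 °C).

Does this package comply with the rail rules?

No

Match heads (bulk): burn rate 3 mm/s > 2 mm/s → Group DG5 (Flammable Solid).
Self-accelerating decomposition temperature 36.4 °C meets the Group DG4 criterion (Self-Reactive), so the blowing-agent compound is Group DG4.
The organic peroxide kit has self-accelerating decomposition temperature 36.8 °C, which is ≤ 55 °C, so it is Group DG4 (Self-Reactive).
Total Group DG4: (two 3.38 kg packs = 6.76 kg) + 5.15 kg = 11.91 kg.
11.91 kg exceeds the rail limit of 10 kg for Group DG4.
Group DG5 quantity: two 430 g packs = 860 g.
860 g is within the rail limit of 1 kg for Group DG5.
The segregation rule (Group DG4 with Group DG6) does not apply to Group DG4 with Group DG5.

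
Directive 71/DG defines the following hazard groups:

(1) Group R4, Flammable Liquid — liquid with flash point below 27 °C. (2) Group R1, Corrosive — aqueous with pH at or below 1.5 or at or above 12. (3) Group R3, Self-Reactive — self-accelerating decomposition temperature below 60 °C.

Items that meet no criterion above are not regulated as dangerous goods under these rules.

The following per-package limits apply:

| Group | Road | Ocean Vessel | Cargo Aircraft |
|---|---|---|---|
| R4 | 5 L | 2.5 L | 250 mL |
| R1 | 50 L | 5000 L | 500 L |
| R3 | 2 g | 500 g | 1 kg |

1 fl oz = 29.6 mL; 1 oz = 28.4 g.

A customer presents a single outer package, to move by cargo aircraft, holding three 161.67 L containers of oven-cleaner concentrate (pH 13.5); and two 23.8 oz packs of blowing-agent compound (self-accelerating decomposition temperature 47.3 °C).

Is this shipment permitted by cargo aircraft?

No

Oven-cleaner concentrate: pH 13.5 ≥ 12 → Group R1 (Corrosive).
Blowing-agent compound: self-accelerating decomposition temperature 47.3 °C < 60 °C → Group R3 (Self-Reactive).
Group R3 quantity: two 23.8 oz packs = 1351.84 g.
1351.84 g exceeds the cargo aircraft limit of 1 kg for Group R3.
Group R1 quantity: three 161.67 L containers = 485.01 L.
485.01 L is within the cargo aircraft limit of 500 L for Group R1.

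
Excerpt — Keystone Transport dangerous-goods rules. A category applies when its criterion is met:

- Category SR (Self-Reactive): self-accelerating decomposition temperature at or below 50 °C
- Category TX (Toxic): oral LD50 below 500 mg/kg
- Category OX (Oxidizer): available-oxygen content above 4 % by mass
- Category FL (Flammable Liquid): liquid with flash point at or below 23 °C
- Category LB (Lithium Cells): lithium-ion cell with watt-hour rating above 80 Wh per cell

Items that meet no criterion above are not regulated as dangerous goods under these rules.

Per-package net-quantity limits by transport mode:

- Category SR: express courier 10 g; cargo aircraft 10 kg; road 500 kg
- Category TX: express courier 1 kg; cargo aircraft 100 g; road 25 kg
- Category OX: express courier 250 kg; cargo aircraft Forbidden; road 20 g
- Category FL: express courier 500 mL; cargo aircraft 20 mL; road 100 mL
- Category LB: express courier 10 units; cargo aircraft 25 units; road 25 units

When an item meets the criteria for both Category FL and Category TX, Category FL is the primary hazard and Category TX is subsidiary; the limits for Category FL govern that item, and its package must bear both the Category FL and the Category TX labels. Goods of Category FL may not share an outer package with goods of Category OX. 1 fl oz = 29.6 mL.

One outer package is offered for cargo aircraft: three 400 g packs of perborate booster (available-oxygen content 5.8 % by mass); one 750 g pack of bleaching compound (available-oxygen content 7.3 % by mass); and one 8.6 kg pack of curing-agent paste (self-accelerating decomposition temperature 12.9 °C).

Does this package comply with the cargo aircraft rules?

Perborate booster: available-oxygen content 5.8 % by mass > 4 % by mass → Category OX (Oxidizer).
Available-oxygen content 7.3 % by mass meets the Category OX criterion (Oxidizer), so the bleaching compound is Category OX.
Curing-agent paste: self-accelerating decomposition temperature 12.9 °C ≤ 50 °C → Category SR (Self-Reactive).
Category OX net quantity: (three 400 g packs = 1.2 kg) + 750 g = 1.95 kg.
By cargo aircraft, Category OX is Forbidden regardless of quantity.
Category SR quantity: 8.6 kg.
8.6 kg is within the cargo aircraft limit of 10 kg for Category SR.
The segregation rule (Category FL with Category OX) does not apply to Category OX with Category SR.

No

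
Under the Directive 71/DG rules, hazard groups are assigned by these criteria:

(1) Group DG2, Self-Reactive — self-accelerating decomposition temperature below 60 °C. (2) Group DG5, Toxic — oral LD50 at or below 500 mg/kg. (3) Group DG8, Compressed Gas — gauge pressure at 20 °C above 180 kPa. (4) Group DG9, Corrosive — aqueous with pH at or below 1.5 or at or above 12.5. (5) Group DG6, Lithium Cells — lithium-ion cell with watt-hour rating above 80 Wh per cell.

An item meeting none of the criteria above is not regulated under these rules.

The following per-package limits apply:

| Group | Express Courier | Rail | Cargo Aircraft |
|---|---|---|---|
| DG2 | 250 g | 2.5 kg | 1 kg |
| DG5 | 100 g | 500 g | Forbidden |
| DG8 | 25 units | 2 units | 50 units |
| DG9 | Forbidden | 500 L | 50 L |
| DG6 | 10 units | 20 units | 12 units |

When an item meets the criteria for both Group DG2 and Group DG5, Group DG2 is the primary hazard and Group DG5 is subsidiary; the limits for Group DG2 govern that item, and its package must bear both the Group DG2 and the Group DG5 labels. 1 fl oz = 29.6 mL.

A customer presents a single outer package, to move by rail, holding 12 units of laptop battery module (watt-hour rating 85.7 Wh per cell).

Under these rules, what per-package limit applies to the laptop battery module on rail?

20 units

With watt-hour rating 85.7 Wh per cell (> 80 Wh per cell), the laptop battery module falls in Group DG6.
The rail limit for Group DG6 is 20 units.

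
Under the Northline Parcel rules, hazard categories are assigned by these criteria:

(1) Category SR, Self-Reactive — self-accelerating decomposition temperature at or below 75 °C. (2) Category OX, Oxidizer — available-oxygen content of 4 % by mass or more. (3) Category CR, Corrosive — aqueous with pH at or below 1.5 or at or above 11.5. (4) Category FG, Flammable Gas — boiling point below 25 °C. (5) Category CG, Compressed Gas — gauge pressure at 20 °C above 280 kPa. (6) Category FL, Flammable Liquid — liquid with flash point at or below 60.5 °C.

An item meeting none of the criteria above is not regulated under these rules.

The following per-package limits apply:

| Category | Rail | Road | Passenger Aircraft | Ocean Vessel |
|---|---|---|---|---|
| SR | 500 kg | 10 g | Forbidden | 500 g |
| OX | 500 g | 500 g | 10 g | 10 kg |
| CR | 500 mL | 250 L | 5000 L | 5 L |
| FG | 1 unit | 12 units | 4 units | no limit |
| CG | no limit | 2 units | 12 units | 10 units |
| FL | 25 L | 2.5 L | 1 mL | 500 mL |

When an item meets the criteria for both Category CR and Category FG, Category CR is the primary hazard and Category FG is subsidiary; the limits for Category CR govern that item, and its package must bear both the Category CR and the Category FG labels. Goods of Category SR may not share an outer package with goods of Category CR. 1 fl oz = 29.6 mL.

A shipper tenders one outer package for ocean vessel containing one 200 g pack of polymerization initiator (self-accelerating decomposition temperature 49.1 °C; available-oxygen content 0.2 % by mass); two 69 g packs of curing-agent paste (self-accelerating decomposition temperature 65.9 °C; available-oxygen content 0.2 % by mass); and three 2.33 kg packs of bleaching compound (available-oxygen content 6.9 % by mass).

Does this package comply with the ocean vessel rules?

The polymerization initiator has self-accelerating decomposition temperature 49.1 °C, which is ≤ 75 °C, so it is Category SR (Self-Reactive).
Curing-agent paste: self-accelerating decomposition temperature 65.9 °C ≤ 75 °C → Category SR (Self-Reactive).
With available-oxygen content 6.9 % by mass (≥ 4 % by mass), the bleaching compound falls in Category OX.
Category SR net quantity: 200 g + (two 69 g packs = 138 g) = 338 g.
338 g is within the ocean vessel limit of 500 g for Category SR.
Category OX quantity: three 2.33 kg packs = 6.99 kg.
6.99 kg ≤ 10 kg (ocean vessel limit, Category OX) — within limit.
The segregation rule (Category SR with Category CR) does not apply to Category SR with Category OX.
Every hazard category is within its ocean vessel limit and no segregation rule is violated.

Yes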